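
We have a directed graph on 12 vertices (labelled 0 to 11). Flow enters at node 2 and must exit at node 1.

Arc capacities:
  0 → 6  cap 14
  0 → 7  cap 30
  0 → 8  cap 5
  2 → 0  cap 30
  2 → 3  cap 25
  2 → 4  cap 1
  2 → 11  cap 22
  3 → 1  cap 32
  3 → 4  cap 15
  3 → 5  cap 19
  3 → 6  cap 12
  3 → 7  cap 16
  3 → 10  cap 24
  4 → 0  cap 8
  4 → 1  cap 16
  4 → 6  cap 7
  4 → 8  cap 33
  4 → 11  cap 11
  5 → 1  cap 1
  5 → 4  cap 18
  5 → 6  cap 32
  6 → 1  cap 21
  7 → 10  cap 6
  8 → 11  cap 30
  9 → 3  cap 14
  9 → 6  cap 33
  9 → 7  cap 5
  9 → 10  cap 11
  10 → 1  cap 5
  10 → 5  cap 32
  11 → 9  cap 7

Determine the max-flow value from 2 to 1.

Maximum flow value: 53

augment #1: 2→3→1 bottleneck 25, total now 25
augment #2: 2→4→1 bottleneck 1, total now 26
augment #3: 2→0→6→1 bottleneck 14, total now 40
augment #4: 2→0→7→10→1 bottleneck 5, total now 45
augment #5: 2→11→9→3→1 bottleneck 7, total now 52
augment #6: 2→0→7→10→5→1 bottleneck 1, total now 53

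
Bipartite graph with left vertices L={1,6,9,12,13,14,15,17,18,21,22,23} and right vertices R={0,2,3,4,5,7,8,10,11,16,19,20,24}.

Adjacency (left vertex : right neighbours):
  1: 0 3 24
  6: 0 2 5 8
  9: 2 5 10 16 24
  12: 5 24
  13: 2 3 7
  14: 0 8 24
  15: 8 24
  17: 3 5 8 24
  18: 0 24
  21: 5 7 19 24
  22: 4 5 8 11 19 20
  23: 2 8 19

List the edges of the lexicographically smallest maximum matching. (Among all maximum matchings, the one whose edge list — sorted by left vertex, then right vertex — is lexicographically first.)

|M| = 10 (so the lex-smallest maximum matching has 10 edges)
process left vertices in ascending order; for each, take the smallest-labelled available neighbour that still permits 10 edges overall, or leave it unmatched if none does
lex-smallest matching: {1-0, 6-2, 9-10, 12-5, 13-3, 14-8, 15-24, 21-7, 22-4, 23-19}

Lex-smallest maximum matching: {(1,0), (6,2), (9,10), (12,5), (13,3), (14,8), (15,24), (21,7), (22,4), (23,19)}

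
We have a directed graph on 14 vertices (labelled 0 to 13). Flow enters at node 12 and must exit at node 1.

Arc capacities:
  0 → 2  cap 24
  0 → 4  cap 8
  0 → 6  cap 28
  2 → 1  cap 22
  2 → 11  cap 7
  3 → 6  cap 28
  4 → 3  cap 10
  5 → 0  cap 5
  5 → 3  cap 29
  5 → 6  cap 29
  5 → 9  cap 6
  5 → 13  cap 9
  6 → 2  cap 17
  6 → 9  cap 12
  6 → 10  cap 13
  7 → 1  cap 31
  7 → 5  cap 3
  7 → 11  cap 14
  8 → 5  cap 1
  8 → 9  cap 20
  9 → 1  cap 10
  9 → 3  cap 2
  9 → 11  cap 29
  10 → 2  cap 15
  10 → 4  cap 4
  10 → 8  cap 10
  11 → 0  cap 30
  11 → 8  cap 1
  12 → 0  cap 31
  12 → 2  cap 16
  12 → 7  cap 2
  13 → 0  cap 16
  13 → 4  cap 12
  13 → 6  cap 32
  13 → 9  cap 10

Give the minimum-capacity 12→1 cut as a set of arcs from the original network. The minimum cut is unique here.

Min-cut arcs: {(2,1), (9,1), (12,7)} (total capacity 34)

augment #1: 12→2→1 push 16
augment #2: 12→7→1 push 2
augment #3: 12→0→2→1 push 6
augment #4: 12→0→6→9→1 push 10
max flow = 34; residual-reachable set from 12 gives S-side
cut edges (S→T): {(2,1), (9,1), (12,7)} total cap 34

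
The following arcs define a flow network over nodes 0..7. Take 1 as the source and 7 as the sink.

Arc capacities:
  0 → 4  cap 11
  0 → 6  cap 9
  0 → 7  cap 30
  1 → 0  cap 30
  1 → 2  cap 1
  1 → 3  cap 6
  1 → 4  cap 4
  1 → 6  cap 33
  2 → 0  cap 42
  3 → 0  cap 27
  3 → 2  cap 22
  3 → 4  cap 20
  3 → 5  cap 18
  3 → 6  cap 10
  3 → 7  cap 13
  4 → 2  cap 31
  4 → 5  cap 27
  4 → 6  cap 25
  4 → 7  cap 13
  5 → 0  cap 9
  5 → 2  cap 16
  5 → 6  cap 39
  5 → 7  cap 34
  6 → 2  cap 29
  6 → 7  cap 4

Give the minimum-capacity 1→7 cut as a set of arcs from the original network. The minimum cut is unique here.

augment #1: 1→0→7 push 30
augment #2: 1→3→7 push 6
augment #3: 1→4→7 push 4
augment #4: 1→6→7 push 4
augment #5: 1→2→0→4→7 push 1
augment #6: 1→6→2→0→4→7 push 8
augment #7: 1→6→2→0→4→5→7 push 2
max flow = 55; residual-reachable set from 1 gives S-side
cut edges (S→T): {(0,4), (0,7), (1,3), (1,4), (6,7)} total cap 55

Min-cut arcs: {(0,4), (0,7), (1,3), (1,4), (6,7)} (total capacity 55)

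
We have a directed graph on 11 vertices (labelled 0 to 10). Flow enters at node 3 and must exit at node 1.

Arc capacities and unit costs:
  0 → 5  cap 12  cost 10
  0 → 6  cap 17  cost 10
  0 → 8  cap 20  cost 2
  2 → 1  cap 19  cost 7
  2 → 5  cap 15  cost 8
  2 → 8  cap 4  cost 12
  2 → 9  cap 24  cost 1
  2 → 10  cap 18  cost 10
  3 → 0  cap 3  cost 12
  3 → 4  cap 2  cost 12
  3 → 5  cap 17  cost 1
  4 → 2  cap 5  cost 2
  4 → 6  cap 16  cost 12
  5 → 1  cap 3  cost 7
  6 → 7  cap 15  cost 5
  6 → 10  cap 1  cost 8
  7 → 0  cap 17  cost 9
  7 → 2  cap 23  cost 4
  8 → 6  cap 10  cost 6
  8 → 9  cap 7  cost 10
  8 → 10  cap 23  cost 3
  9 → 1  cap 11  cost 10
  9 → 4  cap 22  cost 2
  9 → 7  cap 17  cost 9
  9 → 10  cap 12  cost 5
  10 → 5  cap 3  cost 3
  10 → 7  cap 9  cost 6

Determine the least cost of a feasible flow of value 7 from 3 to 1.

Minimum cost for 7 units: 134

shortest-cost path #1: 3→5→1 push 3 @ unit cost 8 (adds 24)
shortest-cost path #2: 3→4→2→1 push 2 @ unit cost 21 (adds 42)
shortest-cost path #3: 3→0→8→9→1 push 2 @ unit cost 34 (adds 68)
total cost = 134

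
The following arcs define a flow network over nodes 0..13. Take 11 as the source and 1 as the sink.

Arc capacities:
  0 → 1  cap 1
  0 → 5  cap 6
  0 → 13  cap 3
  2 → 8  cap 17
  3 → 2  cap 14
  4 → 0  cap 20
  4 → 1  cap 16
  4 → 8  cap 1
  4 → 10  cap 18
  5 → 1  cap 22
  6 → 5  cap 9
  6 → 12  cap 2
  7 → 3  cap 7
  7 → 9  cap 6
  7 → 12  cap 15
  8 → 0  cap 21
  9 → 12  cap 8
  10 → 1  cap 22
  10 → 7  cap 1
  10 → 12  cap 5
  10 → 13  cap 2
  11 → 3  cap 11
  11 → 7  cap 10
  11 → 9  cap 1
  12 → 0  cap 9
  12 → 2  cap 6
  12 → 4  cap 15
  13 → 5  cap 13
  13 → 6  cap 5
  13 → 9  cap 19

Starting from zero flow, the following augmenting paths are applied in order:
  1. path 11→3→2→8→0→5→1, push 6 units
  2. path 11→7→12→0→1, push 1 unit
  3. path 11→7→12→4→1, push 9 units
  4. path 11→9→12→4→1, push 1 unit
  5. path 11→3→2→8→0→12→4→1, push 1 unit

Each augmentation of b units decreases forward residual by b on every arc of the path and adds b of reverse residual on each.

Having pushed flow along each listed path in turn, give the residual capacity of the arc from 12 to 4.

Residual capacity of (12,4): 4

after path 1 (11→3→2→8→0→5→1, push 6): res(12,4)=15
after path 2 (11→7→12→0→1, push 1): res(12,4)=15
after path 3 (11→7→12→4→1, push 9): res(12,4)=6
after path 4 (11→9→12→4→1, push 1): res(12,4)=5
after path 5 (11→3→2→8→0→12→4→1, push 1): res(12,4)=4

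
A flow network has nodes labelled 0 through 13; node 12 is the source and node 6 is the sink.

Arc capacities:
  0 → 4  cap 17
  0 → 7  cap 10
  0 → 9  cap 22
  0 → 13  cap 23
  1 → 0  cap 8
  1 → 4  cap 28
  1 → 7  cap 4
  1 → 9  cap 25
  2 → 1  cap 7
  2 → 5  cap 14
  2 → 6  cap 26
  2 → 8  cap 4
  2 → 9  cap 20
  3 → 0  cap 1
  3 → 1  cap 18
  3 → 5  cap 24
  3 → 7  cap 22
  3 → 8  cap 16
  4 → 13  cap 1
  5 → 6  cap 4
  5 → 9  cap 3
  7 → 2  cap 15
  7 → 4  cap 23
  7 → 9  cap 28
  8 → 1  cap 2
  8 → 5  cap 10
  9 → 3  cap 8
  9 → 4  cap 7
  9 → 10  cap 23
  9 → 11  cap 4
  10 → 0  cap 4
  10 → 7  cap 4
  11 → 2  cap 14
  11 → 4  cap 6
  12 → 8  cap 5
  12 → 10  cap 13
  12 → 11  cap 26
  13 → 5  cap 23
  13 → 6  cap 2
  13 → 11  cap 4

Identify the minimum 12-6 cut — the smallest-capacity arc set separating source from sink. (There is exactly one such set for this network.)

augment #1: 12→8→5→6 push 4
augment #2: 12→11→2→6 push 14
augment #3: 12→10→0→13→6 push 2
augment #4: 12→10→7→2→6 push 4
augment #5: 12→8→1→7→2→6 push 1
augment #6: 12→10→0→7→2→6 push 2
augment #7: 12→11→4→13→0→7→2→6 push 1
max flow = 28; residual-reachable set from 12 gives S-side
cut edges (S→T): {(4,13), (10,0), (10,7), (11,2), (12,8)} total cap 28

Min-cut arcs: {(4,13), (10,0), (10,7), (11,2), (12,8)} (total capacity 28)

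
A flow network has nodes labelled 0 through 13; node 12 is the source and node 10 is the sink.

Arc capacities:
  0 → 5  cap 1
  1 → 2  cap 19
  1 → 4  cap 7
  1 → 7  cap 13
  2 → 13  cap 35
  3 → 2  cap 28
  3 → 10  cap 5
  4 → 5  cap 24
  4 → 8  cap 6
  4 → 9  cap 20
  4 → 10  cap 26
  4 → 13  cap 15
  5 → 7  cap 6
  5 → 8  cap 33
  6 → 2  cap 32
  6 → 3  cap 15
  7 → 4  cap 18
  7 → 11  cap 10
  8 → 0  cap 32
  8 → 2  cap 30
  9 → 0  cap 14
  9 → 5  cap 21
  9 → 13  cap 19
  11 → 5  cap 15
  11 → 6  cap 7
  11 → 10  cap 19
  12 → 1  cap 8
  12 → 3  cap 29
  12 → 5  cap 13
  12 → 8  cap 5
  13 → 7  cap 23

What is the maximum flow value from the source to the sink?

Maximum flow value: 40

augment #1: 12→3→10 bottleneck 5, total now 5
augment #2: 12→1→4→10 bottleneck 7, total now 12
augment #3: 12→1→7→4→10 bottleneck 1, total now 13
augment #4: 12→5→7→4→10 bottleneck 6, total now 19
augment #5: 12→3→2→13→7→4→10 bottleneck 11, total now 30
augment #6: 12→3→2→13→7→11→10 bottleneck 10, total now 40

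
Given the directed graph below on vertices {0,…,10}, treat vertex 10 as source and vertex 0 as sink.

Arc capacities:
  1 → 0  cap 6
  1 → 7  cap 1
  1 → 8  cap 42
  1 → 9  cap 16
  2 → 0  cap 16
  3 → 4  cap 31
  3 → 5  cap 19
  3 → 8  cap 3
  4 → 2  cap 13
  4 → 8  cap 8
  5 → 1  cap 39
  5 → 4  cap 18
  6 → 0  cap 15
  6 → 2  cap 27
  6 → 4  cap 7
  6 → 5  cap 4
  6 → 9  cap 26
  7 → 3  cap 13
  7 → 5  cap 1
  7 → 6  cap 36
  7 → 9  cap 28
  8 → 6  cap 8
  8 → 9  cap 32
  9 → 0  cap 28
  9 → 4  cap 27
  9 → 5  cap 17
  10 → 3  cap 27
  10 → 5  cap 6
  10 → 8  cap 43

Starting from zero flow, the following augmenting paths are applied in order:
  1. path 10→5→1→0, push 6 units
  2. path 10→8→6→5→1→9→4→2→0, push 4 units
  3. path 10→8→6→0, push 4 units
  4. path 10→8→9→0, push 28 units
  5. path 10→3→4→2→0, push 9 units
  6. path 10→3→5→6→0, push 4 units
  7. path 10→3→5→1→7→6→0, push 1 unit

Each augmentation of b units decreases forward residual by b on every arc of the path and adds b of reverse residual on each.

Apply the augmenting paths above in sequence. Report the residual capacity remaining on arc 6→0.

after path 1 (10→5→1→0, push 6): res(6,0)=15
after path 2 (10→8→6→5→1→9→4→2→0, push 4): res(6,0)=15
after path 3 (10→8→6→0, push 4): res(6,0)=11
after path 4 (10→8→9→0, push 28): res(6,0)=11
after path 5 (10→3→4→2→0, push 9): res(6,0)=11
after path 6 (10→3→5→6→0, push 4): res(6,0)=7
after path 7 (10→3→5→1→7→6→0, push 1): res(6,0)=6

Residual capacity of (6,0): 6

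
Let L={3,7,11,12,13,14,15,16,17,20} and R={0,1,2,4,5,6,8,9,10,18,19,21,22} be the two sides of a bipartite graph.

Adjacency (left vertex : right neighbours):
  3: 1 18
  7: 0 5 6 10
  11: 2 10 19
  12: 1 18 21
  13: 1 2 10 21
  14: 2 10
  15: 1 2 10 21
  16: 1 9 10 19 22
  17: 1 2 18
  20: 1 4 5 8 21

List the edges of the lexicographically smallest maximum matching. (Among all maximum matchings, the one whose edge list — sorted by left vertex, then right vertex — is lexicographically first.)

|M| = 9 (so the lex-smallest maximum matching has 9 edges)
process left vertices in ascending order; for each, take the smallest-labelled available neighbour that still permits 9 edges overall, or leave it unmatched if none does
lex-smallest matching: {3-1, 7-0, 11-19, 12-18, 13-2, 14-10, 15-21, 16-9, 20-4}

Lex-smallest maximum matching: {(3,1), (7,0), (11,19), (12,18), (13,2), (14,10), (15,21), (16,9), (20,4)}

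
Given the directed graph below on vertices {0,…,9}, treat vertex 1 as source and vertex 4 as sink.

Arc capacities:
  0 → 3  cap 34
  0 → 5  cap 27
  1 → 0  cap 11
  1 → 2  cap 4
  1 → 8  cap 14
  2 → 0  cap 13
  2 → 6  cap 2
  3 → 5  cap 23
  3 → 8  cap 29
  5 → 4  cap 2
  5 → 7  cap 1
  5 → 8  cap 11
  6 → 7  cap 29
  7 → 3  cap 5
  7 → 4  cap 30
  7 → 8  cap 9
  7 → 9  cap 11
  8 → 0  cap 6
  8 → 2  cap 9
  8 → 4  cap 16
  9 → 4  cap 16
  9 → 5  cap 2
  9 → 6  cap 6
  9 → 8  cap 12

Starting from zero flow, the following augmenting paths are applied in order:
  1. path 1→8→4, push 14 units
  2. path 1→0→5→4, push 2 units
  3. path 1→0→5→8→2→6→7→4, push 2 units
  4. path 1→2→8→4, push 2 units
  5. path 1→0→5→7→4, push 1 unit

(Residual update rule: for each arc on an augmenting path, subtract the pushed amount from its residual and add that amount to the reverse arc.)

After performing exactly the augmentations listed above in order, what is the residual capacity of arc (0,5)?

after path 1 (1→8→4, push 14): res(0,5)=27
after path 2 (1→0→5→4, push 2): res(0,5)=25
after path 3 (1→0→5→8→2→6→7→4, push 2): res(0,5)=23
after path 4 (1→2→8→4, push 2): res(0,5)=23
after path 5 (1→0→5→7→4, push 1): res(0,5)=22

Residual capacity of (0,5): 22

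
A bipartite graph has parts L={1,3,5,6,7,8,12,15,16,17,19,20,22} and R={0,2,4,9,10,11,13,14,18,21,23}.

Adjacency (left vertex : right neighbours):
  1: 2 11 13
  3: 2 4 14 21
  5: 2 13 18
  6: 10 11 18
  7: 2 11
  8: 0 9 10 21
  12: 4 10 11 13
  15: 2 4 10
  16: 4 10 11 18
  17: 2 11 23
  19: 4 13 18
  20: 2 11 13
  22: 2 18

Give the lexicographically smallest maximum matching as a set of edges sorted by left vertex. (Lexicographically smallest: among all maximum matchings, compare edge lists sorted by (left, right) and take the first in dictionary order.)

Lex-smallest maximum matching: {(1,2), (3,14), (5,13), (6,10), (7,11), (8,0), (12,4), (16,18), (17,23)}

|M| = 9 (so the lex-smallest maximum matching has 9 edges)
process left vertices in ascending order; for each, take the smallest-labelled available neighbour that still permits 9 edges overall, or leave it unmatched if none does
lex-smallest matching: {1-2, 3-14, 5-13, 6-10, 7-11, 8-0, 12-4, 16-18, 17-23}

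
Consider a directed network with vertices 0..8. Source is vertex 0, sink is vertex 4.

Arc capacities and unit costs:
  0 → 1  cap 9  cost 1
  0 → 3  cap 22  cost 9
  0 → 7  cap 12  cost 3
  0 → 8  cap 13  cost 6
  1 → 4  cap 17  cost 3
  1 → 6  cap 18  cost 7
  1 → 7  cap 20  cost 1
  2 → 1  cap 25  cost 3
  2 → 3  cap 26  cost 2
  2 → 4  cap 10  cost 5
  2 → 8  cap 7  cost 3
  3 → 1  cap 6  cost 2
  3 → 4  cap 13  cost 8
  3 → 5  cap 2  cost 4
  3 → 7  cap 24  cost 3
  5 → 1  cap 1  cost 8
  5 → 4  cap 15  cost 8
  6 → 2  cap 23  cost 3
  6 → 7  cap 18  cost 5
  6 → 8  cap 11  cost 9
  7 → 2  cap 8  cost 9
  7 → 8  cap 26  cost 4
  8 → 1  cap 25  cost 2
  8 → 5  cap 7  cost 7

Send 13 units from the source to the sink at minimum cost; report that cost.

Minimum cost for 13 units: 80

shortest-cost path #1: 0→1→4 push 9 @ unit cost 4 (adds 36)
shortest-cost path #2: 0→8→1→4 push 4 @ unit cost 11 (adds 44)
total cost = 80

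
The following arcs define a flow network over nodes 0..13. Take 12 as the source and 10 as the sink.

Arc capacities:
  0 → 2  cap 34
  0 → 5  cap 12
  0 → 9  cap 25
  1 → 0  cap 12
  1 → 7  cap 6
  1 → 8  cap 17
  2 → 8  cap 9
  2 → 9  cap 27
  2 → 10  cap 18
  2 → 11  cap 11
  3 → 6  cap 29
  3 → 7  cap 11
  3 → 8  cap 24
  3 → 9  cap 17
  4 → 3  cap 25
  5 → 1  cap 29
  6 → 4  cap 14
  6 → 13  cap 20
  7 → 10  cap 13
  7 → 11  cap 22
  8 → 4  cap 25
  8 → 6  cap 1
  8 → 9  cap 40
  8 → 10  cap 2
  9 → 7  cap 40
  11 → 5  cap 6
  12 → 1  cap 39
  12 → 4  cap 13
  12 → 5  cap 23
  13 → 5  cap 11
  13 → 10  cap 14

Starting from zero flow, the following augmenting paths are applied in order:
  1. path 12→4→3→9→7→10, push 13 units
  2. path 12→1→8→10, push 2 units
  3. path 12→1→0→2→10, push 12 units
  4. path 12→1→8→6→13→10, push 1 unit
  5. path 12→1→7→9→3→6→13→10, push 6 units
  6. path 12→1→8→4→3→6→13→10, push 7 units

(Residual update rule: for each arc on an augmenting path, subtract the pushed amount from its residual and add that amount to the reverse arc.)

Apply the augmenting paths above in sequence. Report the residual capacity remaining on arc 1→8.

after path 1 (12→4→3→9→7→10, push 13): res(1,8)=17
after path 2 (12→1→8→10, push 2): res(1,8)=15
after path 3 (12→1→0→2→10, push 12): res(1,8)=15
after path 4 (12→1→8→6→13→10, push 1): res(1,8)=14
after path 5 (12→1→7→9→3→6→13→10, push 6): res(1,8)=14
after path 6 (12→1→8→4→3→6→13→10, push 7): res(1,8)=7

Residual capacity of (1,8): 7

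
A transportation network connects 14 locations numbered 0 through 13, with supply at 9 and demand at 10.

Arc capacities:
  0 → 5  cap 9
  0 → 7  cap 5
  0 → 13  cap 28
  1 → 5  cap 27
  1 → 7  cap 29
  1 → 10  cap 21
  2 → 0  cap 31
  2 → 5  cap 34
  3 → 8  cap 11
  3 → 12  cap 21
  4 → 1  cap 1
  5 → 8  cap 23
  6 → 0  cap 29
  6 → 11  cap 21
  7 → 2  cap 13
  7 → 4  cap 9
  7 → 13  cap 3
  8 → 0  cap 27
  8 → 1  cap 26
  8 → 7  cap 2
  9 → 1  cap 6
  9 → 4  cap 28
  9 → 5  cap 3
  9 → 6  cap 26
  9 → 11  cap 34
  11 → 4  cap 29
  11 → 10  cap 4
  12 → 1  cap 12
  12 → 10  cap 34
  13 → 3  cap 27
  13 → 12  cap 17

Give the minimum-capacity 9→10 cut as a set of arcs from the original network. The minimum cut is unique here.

Min-cut arcs: {(4,1), (9,1), (9,5), (9,6), (11,10)} (total capacity 40)

augment #1: 9→1→10 push 6
augment #2: 9→11→10 push 4
augment #3: 9→4→1→10 push 1
augment #4: 9→5→8→1→10 push 3
augment #5: 9→6→0→13→12→10 push 17
augment #6: 9→6→0→5→8→1→10 push 9
max flow = 40; residual-reachable set from 9 gives S-side
cut edges (S→T): {(4,1), (9,1), (9,5), (9,6), (11,10)} total cap 40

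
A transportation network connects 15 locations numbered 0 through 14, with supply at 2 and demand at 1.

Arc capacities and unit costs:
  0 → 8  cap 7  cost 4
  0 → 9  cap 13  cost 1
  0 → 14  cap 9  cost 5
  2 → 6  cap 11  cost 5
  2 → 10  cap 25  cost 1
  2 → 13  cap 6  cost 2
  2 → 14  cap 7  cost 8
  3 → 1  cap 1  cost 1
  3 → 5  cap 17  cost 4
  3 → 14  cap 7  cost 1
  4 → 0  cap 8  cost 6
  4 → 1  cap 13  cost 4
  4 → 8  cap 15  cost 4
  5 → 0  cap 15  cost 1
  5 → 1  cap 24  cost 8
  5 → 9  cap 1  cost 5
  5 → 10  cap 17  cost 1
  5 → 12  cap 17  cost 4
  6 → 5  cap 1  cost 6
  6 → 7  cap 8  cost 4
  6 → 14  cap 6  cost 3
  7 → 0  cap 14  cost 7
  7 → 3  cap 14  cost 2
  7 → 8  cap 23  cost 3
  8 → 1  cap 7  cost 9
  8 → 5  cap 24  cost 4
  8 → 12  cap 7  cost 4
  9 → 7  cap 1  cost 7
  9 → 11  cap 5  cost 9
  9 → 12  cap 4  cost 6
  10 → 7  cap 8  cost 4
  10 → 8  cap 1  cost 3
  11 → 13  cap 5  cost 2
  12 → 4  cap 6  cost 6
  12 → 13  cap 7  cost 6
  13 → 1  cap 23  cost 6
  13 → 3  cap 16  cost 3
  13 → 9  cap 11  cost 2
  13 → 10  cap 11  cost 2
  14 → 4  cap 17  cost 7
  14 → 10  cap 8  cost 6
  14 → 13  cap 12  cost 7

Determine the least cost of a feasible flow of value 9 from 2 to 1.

shortest-cost path #1: 2→13→3→1 push 1 @ unit cost 6 (adds 6)
shortest-cost path #2: 2→13→1 push 5 @ unit cost 8 (adds 40)
shortest-cost path #3: 2→10→7→3→13→1 push 1 @ unit cost 10 (adds 10)
shortest-cost path #4: 2→10→8→1 push 1 @ unit cost 13 (adds 13)
shortest-cost path #5: 2→10→7→8→1 push 1 @ unit cost 17 (adds 17)
total cost = 86

Minimum cost for 9 units: 86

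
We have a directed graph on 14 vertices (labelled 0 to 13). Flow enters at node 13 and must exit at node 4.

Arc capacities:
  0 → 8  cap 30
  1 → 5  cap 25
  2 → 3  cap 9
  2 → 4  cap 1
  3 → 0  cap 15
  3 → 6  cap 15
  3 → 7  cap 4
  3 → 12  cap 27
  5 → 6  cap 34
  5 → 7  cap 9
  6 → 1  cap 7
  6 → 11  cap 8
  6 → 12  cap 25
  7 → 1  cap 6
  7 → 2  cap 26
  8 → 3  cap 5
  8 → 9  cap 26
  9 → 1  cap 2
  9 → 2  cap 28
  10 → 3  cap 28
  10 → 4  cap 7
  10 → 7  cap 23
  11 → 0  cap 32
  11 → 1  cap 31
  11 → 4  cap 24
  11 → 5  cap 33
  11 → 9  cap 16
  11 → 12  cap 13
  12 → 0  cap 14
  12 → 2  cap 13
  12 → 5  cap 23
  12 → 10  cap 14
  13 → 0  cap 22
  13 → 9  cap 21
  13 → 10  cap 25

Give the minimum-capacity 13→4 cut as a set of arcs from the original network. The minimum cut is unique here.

Min-cut arcs: {(2,4), (6,11), (10,4)} (total capacity 16)

augment #1: 13→10→4 push 7
augment #2: 13→9→2→4 push 1
augment #3: 13→10→3→6→11→4 push 8
max flow = 16; residual-reachable set from 13 gives S-side
cut edges (S→T): {(2,4), (6,11), (10,4)} total cap 16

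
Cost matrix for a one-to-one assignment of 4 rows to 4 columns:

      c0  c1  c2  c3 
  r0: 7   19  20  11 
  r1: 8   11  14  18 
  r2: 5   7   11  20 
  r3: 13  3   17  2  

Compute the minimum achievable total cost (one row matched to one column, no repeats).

optimal assignment: row0→col0 (cost 7), row1→col2 (cost 14), row2→col1 (cost 7), row3→col3 (cost 2)
total = 7 + 14 + 7 + 2 = 30

Minimum assignment cost: 30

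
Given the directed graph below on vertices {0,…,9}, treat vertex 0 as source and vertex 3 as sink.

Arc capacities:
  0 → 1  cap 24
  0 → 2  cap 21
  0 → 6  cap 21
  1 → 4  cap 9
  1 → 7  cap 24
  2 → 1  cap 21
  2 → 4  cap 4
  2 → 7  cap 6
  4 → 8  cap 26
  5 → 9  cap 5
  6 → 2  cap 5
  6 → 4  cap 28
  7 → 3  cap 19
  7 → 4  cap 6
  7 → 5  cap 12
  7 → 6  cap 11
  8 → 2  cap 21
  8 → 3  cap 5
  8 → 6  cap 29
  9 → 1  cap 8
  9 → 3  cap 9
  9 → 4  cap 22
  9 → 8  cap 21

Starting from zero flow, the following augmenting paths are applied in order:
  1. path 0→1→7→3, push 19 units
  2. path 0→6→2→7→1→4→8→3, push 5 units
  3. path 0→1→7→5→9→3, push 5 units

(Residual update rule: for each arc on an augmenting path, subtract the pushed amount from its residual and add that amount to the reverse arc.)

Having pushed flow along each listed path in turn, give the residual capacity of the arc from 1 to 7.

after path 1 (0→1→7→3, push 19): res(1,7)=5
after path 2 (0→6→2→7→1→4→8→3, push 5): res(1,7)=10
after path 3 (0→1→7→5→9→3, push 5): res(1,7)=5

Residual capacity of (1,7): 5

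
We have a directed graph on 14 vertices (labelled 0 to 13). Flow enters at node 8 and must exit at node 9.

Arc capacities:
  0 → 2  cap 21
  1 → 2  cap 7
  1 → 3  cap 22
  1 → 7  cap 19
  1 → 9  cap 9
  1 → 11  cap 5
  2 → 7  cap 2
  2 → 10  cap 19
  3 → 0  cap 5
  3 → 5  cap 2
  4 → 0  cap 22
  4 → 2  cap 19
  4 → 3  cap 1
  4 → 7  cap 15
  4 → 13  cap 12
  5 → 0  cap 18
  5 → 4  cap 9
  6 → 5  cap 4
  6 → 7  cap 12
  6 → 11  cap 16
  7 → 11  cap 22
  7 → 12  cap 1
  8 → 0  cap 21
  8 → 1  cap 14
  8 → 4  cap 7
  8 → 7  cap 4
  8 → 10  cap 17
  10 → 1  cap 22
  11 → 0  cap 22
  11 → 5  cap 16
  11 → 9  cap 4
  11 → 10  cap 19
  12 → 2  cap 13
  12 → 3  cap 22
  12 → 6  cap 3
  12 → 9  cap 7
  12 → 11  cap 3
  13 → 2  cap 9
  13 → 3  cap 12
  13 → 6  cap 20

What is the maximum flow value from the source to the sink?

Maximum flow value: 14

augment #1: 8→1→9 bottleneck 9, total now 9
augment #2: 8→1→11→9 bottleneck 4, total now 13
augment #3: 8→7→12→9 bottleneck 1, total now 14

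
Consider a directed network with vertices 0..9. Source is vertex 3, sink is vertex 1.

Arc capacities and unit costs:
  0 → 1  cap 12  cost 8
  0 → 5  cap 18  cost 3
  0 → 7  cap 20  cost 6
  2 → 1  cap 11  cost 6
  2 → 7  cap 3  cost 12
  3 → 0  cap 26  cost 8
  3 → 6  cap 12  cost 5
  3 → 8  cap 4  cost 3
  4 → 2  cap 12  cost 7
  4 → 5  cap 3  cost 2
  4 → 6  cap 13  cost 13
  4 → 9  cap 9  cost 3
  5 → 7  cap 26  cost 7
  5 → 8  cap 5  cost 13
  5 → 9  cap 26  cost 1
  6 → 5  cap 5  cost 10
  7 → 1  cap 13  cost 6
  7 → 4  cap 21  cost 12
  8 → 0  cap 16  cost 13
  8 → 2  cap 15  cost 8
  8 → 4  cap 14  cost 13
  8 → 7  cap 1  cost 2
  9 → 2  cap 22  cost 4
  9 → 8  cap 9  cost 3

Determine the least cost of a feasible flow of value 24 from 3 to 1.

shortest-cost path #1: 3→8→7→1 push 1 @ unit cost 11 (adds 11)
shortest-cost path #2: 3→0→1 push 12 @ unit cost 16 (adds 192)
shortest-cost path #3: 3→8→2→1 push 3 @ unit cost 17 (adds 51)
shortest-cost path #4: 3→0→7→1 push 8 @ unit cost 20 (adds 160)
total cost = 414

Minimum cost for 24 units: 414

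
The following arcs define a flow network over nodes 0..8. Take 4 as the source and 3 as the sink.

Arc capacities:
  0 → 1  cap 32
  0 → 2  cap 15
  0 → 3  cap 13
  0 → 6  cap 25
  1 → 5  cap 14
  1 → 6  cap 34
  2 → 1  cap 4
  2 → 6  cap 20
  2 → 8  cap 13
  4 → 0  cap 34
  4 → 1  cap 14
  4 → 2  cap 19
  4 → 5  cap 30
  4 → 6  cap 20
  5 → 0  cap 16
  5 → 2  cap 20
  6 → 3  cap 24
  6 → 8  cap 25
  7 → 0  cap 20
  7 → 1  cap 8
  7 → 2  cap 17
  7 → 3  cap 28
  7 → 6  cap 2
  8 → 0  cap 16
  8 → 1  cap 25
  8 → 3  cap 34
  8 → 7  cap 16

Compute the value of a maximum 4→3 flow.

Maximum flow value: 75

augment #1: 4→0→3 bottleneck 13, total now 13
augment #2: 4→6→3 bottleneck 20, total now 33
augment #3: 4→0→6→3 bottleneck 4, total now 37
augment #4: 4→2→8→3 bottleneck 13, total now 50
augment #5: 4→0→6→8→3 bottleneck 17, total now 67
augment #6: 4→1→6→8→3 bottleneck 4, total now 71
augment #7: 4→1→6→8→7→3 bottleneck 4, total now 75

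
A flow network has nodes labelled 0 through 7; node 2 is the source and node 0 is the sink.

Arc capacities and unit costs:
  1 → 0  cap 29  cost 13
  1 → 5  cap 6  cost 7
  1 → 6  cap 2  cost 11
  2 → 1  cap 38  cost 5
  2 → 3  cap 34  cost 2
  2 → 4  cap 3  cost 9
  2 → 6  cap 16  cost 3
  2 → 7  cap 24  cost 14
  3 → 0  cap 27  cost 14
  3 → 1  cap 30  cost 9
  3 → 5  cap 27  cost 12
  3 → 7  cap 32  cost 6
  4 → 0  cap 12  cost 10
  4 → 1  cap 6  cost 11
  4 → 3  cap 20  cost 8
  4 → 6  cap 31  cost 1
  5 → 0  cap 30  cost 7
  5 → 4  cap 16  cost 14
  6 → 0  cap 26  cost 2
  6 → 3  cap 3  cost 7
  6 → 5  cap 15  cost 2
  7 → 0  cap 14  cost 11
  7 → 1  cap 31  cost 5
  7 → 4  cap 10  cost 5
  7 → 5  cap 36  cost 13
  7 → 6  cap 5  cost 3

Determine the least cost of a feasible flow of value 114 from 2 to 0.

Minimum cost for 114 units: 1957

shortest-cost path #1: 2→6→0 push 16 @ unit cost 5 (adds 80)
shortest-cost path #2: 2→4→6→0 push 3 @ unit cost 12 (adds 36)
shortest-cost path #3: 2→3→7→6→0 push 5 @ unit cost 13 (adds 65)
shortest-cost path #4: 2→3→0 push 27 @ unit cost 16 (adds 432)
shortest-cost path #5: 2→3→7→4→6→0 push 2 @ unit cost 16 (adds 32)
shortest-cost path #6: 2→1→0 push 29 @ unit cost 18 (adds 522)
shortest-cost path #7: 2→1→5→0 push 6 @ unit cost 19 (adds 114)
shortest-cost path #8: 2→1→6→4→7→0 push 2 @ unit cost 21 (adds 42)
shortest-cost path #9: 2→7→0 push 12 @ unit cost 25 (adds 300)
shortest-cost path #10: 2→7→3→5→0 push 7 @ unit cost 27 (adds 189)
shortest-cost path #11: 2→7→4→0 push 5 @ unit cost 29 (adds 145)
total cost = 1957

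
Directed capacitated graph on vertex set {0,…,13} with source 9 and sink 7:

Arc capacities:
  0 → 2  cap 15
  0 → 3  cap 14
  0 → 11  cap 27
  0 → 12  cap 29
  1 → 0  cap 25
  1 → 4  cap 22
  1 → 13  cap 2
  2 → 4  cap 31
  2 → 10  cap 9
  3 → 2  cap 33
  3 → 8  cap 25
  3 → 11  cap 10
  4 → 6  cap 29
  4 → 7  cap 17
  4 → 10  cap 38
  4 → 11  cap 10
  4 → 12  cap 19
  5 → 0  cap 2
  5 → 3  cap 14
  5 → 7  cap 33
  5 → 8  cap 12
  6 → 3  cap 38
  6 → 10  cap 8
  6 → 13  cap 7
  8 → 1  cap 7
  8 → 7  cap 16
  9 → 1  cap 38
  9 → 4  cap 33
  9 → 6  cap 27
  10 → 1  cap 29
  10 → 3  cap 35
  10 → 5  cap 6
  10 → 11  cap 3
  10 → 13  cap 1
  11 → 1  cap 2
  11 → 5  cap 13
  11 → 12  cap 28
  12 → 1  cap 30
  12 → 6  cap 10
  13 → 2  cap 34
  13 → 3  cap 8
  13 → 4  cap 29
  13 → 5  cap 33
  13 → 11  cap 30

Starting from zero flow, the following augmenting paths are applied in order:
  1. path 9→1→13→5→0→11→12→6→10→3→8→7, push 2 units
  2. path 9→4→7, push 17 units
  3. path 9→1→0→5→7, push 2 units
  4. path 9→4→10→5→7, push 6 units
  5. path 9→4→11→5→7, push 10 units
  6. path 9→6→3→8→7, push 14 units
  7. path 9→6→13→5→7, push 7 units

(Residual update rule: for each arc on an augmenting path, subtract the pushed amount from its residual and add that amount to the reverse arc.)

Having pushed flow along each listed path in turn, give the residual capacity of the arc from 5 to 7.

after path 1 (9→1→13→5→0→11→12→6→10→3→8→7, push 2): res(5,7)=33
after path 2 (9→4→7, push 17): res(5,7)=33
after path 3 (9→1→0→5→7, push 2): res(5,7)=31
after path 4 (9→4→10→5→7, push 6): res(5,7)=25
after path 5 (9→4→11→5→7, push 10): res(5,7)=15
after path 6 (9→6→3→8→7, push 14): res(5,7)=15
after path 7 (9→6→13→5→7, push 7): res(5,7)=8

Residual capacity of (5,7): 8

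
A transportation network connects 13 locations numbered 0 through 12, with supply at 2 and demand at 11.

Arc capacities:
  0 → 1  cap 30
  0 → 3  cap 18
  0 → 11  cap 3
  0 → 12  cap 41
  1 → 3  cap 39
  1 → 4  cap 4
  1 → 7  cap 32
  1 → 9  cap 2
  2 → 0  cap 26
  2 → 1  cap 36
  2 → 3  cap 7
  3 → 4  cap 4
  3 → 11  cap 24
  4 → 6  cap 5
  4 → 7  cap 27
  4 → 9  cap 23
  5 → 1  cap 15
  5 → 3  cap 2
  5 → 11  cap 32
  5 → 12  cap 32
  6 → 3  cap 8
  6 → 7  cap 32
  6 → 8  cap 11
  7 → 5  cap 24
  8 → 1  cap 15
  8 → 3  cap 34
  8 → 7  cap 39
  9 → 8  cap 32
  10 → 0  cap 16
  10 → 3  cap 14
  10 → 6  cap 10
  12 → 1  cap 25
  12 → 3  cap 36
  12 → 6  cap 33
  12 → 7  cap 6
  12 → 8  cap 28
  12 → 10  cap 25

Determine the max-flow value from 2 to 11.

augment #1: 2→0→11 bottleneck 3, total now 3
augment #2: 2→3→11 bottleneck 7, total now 10
augment #3: 2→0→3→11 bottleneck 17, total now 27
augment #4: 2→1→7→5→11 bottleneck 24, total now 51

Maximum flow value: 51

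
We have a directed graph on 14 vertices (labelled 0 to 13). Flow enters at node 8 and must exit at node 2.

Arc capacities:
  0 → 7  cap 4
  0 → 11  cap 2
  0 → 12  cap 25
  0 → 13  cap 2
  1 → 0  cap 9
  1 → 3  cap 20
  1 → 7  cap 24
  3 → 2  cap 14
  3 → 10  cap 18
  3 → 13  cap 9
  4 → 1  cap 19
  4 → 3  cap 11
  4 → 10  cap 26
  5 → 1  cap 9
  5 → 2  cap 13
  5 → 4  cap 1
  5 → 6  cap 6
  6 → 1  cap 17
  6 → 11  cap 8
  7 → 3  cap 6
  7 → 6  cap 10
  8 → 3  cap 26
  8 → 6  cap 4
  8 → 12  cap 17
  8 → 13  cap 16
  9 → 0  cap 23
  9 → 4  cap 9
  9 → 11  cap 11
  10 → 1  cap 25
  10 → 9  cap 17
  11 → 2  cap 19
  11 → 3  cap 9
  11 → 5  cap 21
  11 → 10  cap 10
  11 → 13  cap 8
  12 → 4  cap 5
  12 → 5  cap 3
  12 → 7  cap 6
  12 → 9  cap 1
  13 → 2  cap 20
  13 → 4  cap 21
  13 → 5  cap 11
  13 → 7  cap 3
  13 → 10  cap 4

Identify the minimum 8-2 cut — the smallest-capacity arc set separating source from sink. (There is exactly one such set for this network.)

Min-cut arcs: {(8,3), (8,6), (8,13), (12,4), (12,5), (12,7), (12,9)} (total capacity 61)

augment #1: 8→3→2 push 14
augment #2: 8→13→2 push 16
augment #3: 8→3→13→2 push 4
augment #4: 8→6→11→2 push 4
augment #5: 8→12→5→2 push 3
augment #6: 8→3→13→5→2 push 5
augment #7: 8→12→9→11→2 push 1
augment #8: 8→3→10→9→11→2 push 3
augment #9: 8→12→7→6→11→2 push 4
augment #10: 8→12→4→1→0→11→2 push 2
augment #11: 8→12→4→10→9→11→2 push 3
augment #12: 8→12→7→3→10→9→11→2 push 2
max flow = 61; residual-reachable set from 8 gives S-side
cut edges (S→T): {(8,3), (8,6), (8,13), (12,4), (12,5), (12,7), (12,9)} total cap 61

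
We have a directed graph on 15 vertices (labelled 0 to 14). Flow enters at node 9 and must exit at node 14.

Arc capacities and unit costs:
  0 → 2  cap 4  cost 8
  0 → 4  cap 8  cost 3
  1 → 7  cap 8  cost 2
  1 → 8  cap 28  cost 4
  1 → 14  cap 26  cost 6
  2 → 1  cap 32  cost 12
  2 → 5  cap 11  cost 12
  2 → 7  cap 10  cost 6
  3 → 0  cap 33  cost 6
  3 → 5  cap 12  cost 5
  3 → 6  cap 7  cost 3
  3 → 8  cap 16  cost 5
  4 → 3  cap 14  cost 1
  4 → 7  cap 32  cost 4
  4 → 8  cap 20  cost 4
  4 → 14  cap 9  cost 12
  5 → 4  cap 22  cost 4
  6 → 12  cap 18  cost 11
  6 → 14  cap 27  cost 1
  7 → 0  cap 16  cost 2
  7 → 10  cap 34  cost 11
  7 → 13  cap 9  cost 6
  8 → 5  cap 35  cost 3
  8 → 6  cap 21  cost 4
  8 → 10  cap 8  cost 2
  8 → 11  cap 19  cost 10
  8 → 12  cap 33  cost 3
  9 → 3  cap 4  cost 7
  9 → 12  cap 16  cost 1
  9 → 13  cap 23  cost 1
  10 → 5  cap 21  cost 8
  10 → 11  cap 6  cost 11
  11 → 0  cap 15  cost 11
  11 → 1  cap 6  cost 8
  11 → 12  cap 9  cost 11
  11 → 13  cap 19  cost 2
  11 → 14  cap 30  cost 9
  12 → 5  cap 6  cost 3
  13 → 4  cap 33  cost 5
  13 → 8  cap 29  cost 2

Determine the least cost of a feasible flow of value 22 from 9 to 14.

shortest-cost path #1: 9→13→8→6→14 push 21 @ unit cost 8 (adds 168)
shortest-cost path #2: 9→3→6→14 push 1 @ unit cost 11 (adds 11)
total cost = 179

Minimum cost for 22 units: 179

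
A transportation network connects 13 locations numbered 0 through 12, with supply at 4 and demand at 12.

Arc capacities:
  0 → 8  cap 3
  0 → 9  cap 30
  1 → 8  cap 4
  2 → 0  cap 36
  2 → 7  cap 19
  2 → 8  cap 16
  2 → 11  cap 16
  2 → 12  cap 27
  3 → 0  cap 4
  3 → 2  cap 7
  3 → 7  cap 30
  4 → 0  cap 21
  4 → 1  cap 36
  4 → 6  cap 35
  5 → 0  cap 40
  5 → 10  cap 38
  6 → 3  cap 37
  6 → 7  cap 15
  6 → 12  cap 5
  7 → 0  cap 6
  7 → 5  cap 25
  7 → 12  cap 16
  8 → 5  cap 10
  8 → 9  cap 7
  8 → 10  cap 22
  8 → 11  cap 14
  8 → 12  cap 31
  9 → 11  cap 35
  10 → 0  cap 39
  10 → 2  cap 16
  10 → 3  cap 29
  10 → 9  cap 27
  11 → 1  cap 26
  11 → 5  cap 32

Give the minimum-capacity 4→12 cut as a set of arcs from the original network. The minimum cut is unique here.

Min-cut arcs: {(0,8), (1,8), (3,2), (6,12), (7,12), (10,2)} (total capacity 51)

augment #1: 4→6→12 push 5
augment #2: 4→0→8→12 push 3
augment #3: 4→1→8→12 push 4
augment #4: 4→6→7→12 push 15
augment #5: 4→6→3→2→12 push 7
augment #6: 4→6→3→7→12 push 1
augment #7: 4→0→9→11→5→10→2→12 push 16
max flow = 51; residual-reachable set from 4 gives S-side
cut edges (S→T): {(0,8), (1,8), (3,2), (6,12), (7,12), (10,2)} total cap 51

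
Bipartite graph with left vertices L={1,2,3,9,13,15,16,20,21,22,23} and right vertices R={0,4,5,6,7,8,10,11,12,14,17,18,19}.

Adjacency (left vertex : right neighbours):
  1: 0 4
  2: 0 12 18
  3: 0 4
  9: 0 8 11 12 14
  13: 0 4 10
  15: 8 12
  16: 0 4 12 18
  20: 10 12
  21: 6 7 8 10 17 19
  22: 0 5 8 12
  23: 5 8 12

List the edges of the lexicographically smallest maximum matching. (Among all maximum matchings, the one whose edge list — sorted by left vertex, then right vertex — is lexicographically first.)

Lex-smallest maximum matching: {(1,0), (2,12), (3,4), (9,11), (13,10), (15,8), (16,18), (21,6), (22,5)}

|M| = 9 (so the lex-smallest maximum matching has 9 edges)
process left vertices in ascending order; for each, take the smallest-labelled available neighbour that still permits 9 edges overall, or leave it unmatched if none does
lex-smallest matching: {1-0, 2-12, 3-4, 9-11, 13-10, 15-8, 16-18, 21-6, 22-5}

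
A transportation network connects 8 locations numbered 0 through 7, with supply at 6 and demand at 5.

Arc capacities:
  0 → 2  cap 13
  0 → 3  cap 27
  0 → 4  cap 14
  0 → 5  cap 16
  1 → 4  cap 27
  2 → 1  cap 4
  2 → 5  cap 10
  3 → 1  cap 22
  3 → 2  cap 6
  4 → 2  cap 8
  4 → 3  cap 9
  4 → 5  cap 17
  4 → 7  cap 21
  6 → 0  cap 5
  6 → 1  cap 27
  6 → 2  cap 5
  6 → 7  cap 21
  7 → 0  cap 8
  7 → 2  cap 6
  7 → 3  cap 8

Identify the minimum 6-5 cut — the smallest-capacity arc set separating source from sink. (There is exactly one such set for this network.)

Min-cut arcs: {(2,5), (4,5), (6,0), (7,0)} (total capacity 40)

augment #1: 6→0→5 push 5
augment #2: 6→2→5 push 5
augment #3: 6→1→4→5 push 17
augment #4: 6→7→0→5 push 8
augment #5: 6→7→2→5 push 5
max flow = 40; residual-reachable set from 6 gives S-side
cut edges (S→T): {(2,5), (4,5), (6,0), (7,0)} total cap 40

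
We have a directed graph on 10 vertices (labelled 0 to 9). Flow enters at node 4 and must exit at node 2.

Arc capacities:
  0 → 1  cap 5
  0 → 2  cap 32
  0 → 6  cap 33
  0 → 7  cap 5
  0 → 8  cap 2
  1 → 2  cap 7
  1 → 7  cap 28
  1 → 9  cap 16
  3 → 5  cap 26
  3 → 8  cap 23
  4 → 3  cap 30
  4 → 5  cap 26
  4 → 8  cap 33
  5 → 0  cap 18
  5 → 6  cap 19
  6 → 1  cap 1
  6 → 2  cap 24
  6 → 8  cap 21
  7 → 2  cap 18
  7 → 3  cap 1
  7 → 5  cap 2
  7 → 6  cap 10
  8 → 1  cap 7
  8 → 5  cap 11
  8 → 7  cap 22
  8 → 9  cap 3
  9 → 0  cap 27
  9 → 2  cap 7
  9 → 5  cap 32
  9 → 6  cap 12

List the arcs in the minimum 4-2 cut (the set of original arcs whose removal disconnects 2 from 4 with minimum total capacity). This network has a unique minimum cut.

augment #1: 4→5→0→2 push 18
augment #2: 4→5→6→2 push 8
augment #3: 4→8→1→2 push 7
augment #4: 4→8→7→2 push 18
augment #5: 4→8→9→2 push 3
augment #6: 4→3→5→6→2 push 11
augment #7: 4→8→7→6→2 push 4
max flow = 69; residual-reachable set from 4 gives S-side
cut edges (S→T): {(5,0), (5,6), (8,1), (8,7), (8,9)} total cap 69

Min-cut arcs: {(5,0), (5,6), (8,1), (8,7), (8,9)} (total capacity 69)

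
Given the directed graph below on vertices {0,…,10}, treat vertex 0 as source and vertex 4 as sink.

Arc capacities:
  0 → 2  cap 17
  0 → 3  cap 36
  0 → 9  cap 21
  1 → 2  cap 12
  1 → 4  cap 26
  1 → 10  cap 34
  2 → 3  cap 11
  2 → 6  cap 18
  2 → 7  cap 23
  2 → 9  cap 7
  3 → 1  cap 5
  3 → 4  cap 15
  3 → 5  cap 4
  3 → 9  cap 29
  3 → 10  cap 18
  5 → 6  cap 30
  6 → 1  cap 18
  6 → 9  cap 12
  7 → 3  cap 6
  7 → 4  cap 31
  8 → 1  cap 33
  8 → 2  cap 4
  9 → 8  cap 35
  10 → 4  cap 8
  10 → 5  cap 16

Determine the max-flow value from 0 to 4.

augment #1: 0→3→4 bottleneck 15, total now 15
augment #2: 0→2→7→4 bottleneck 17, total now 32
augment #3: 0→3→1→4 bottleneck 5, total now 37
augment #4: 0→3→10→4 bottleneck 8, total now 45
augment #5: 0→9→8→1→4 bottleneck 21, total now 66
augment #6: 0→3→9→8→2→7→4 bottleneck 4, total now 70
augment #7: 0→3→5→6→1→2→7→4 bottleneck 2, total now 72

Maximum flow value: 72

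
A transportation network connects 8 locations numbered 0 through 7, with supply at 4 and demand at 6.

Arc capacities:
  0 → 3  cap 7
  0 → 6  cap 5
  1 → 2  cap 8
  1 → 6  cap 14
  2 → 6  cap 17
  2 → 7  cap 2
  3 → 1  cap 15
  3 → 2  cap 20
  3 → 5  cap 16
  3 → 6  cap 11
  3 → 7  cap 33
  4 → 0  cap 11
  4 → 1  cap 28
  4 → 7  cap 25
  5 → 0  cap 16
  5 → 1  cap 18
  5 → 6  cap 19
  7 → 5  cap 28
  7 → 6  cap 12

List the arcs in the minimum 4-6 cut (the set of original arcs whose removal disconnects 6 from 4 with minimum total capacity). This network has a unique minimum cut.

augment #1: 4→0→6 push 5
augment #2: 4→1→6 push 14
augment #3: 4→7→6 push 12
augment #4: 4→0→3→6 push 6
augment #5: 4→1→2→6 push 8
augment #6: 4→7→5→6 push 13
max flow = 58; residual-reachable set from 4 gives S-side
cut edges (S→T): {(1,2), (1,6), (4,0), (4,7)} total cap 58

Min-cut arcs: {(1,2), (1,6), (4,0), (4,7)} (total capacity 58)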